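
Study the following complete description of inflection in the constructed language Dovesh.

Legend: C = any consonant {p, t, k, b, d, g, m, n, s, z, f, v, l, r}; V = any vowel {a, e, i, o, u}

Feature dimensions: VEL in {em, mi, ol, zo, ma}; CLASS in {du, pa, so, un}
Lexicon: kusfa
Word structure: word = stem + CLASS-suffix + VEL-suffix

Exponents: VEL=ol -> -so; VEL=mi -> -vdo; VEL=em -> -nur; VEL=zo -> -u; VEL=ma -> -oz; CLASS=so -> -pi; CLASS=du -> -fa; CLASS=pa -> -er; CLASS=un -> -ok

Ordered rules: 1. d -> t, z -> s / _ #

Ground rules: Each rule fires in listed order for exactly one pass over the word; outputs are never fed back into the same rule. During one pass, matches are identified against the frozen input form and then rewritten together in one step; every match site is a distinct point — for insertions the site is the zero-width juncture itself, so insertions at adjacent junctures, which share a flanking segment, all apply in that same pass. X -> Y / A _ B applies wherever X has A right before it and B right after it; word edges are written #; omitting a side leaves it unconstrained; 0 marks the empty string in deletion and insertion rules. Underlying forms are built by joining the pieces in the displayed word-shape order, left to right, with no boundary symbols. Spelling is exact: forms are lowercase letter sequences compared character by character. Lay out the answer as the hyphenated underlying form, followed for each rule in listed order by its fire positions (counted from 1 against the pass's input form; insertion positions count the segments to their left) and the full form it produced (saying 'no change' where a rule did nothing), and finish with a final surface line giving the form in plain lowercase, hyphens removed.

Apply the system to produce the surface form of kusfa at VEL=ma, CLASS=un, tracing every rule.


underlying: kusfa-ok-oz
1. d -> t, z -> s / _ #: fires at position(s) 9: kusfaokos
surface: kusfaokos


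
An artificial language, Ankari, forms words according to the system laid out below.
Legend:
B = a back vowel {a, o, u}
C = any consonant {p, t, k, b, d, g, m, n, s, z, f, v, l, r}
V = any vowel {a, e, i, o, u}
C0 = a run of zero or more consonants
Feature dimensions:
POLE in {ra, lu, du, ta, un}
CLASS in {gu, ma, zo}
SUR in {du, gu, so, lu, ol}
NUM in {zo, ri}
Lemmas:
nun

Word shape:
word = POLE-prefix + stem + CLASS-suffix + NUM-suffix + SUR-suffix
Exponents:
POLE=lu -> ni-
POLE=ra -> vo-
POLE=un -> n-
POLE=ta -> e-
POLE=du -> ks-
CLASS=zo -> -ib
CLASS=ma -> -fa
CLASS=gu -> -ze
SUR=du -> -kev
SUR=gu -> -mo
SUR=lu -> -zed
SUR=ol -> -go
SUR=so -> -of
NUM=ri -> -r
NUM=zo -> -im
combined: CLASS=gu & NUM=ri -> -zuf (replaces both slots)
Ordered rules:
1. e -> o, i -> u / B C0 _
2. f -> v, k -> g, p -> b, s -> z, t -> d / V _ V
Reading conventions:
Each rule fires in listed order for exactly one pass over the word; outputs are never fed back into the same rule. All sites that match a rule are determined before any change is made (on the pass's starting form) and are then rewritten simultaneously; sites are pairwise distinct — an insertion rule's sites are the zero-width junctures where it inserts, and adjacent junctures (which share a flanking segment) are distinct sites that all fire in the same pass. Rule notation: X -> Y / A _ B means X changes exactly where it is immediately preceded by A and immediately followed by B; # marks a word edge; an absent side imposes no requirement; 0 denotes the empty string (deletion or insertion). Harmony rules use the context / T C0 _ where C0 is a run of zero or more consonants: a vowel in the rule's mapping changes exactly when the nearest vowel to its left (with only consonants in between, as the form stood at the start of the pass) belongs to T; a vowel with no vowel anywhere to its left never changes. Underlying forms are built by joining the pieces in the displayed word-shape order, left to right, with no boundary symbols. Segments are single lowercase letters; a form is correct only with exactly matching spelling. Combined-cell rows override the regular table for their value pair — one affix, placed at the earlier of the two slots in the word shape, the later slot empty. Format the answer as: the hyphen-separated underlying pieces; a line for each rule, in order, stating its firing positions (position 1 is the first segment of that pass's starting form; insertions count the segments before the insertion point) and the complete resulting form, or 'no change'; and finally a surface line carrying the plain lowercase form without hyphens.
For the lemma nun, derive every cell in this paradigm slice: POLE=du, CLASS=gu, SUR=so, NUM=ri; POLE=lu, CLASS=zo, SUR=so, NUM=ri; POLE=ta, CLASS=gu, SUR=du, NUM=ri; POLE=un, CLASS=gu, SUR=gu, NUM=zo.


cell POLE=du, CLASS=gu, SUR=so, NUM=ri:
underlying: ks-nun-zuf-of
1. e -> o, i -> u / B C0 _: no change
2. f -> v, k -> g, p -> b, s -> z, t -> d / V _ V: fires at position(s) 8: ksnunzuvof
surface: ksnunzuvof

cell POLE=lu, CLASS=zo, SUR=so, NUM=ri:
underlying: ni-nun-ib-r-of
1. e -> o, i -> u / B C0 _: fires at position(s) 6: ninunubrof
2. f -> v, k -> g, p -> b, s -> z, t -> d / V _ V: no change
surface: ninunubrof

cell POLE=ta, CLASS=gu, SUR=du, NUM=ri:
underlying: e-nun-zuf-kev
1. e -> o, i -> u / B C0 _: fires at position(s) 9: enunzufkov
2. f -> v, k -> g, p -> b, s -> z, t -> d / V _ V: no change
surface: enunzufkov

cell POLE=un, CLASS=gu, SUR=gu, NUM=zo:
underlying: n-nun-ze-im-mo
1. e -> o, i -> u / B C0 _: fires at position(s) 6: nnunzoimmo
2. f -> v, k -> g, p -> b, s -> z, t -> d / V _ V: no change
surface: nnunzoimmo


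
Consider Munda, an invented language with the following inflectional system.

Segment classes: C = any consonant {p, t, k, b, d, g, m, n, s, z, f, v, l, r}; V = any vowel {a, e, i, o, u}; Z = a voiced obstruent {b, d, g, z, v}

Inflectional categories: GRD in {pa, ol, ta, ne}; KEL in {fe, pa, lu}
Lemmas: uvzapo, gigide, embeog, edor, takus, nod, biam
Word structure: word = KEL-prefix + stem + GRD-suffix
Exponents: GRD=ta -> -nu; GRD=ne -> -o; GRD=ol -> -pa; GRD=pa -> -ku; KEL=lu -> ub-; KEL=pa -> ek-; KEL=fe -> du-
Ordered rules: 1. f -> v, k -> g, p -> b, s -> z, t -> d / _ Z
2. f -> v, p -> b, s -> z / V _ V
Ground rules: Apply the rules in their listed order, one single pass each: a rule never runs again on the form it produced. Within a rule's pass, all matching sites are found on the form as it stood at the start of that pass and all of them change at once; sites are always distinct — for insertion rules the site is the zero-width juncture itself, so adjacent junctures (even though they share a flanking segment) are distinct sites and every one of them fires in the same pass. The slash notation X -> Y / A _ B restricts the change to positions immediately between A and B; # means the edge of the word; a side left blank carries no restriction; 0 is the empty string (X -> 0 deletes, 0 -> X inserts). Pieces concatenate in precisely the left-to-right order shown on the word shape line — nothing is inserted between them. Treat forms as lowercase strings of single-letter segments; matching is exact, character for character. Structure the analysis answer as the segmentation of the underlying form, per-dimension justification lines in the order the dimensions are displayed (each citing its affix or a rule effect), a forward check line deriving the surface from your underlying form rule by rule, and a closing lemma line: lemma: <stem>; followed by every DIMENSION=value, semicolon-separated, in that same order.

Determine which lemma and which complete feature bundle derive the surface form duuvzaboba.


underlying: du-uvzapo-pa
GRD=ol - signalled by the affix -pa
KEL=fe - signalled by the affix du-
check: duuvzapopa -> duuvzapopa -> duuvzaboba
lemma: uvzapo; GRD=ol; KEL=fe


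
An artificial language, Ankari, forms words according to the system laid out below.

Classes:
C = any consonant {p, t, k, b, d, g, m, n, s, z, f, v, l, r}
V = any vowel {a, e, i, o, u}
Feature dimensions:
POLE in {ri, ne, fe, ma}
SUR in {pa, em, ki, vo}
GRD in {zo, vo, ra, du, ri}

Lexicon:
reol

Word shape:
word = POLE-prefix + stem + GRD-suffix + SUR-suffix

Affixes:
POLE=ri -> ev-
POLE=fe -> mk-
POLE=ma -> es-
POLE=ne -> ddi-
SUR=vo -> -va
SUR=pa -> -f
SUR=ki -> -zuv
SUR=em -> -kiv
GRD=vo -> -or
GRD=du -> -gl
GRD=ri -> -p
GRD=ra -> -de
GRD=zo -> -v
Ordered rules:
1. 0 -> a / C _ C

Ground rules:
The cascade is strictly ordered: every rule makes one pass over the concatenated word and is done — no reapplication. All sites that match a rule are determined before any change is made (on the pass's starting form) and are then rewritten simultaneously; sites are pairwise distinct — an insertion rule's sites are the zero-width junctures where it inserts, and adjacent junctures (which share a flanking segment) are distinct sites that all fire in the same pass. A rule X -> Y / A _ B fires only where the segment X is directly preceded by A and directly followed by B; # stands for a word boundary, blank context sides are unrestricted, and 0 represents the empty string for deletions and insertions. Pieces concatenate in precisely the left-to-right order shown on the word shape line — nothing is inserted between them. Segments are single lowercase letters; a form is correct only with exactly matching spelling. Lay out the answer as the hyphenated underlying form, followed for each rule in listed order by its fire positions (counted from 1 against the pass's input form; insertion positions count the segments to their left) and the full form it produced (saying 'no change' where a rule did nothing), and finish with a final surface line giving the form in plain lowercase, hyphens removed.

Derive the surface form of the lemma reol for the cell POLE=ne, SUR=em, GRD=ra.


underlying: ddi-reol-de-kiv
1. 0 -> a / C _ C: inserts after position(s) 1, 7: dadireoladekiv
surface: dadireoladekiv


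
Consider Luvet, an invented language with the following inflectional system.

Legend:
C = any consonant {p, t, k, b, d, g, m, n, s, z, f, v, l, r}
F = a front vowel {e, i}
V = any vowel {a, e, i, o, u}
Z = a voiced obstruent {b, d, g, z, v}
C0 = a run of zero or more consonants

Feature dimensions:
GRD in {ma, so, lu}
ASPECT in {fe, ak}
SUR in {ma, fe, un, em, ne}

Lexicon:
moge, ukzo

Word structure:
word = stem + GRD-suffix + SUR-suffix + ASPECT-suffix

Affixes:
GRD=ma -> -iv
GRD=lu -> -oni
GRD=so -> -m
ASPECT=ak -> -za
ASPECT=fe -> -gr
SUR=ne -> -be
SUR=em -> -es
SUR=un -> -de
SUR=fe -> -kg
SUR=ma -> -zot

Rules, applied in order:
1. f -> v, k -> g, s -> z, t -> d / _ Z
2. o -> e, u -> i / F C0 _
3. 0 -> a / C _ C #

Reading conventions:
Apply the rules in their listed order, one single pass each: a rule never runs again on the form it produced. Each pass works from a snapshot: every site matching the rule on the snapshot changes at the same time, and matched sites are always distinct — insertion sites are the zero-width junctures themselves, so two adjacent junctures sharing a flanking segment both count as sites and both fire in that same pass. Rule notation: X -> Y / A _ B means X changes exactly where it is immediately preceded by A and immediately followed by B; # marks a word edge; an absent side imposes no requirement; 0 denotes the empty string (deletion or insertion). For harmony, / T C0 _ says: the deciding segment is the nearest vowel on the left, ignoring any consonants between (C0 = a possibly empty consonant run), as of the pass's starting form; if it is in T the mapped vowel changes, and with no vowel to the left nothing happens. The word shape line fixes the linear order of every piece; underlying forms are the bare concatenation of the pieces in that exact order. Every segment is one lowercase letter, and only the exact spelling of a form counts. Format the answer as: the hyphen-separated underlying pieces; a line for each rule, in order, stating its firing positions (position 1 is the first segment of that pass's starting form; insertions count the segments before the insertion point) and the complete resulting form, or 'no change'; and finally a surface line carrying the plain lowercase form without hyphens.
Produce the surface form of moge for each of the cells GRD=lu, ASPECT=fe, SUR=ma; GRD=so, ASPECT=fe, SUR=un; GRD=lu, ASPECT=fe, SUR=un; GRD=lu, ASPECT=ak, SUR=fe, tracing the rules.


cell GRD=lu, ASPECT=fe, SUR=ma:
underlying: moge-oni-zot-gr
1. f -> v, k -> g, s -> z, t -> d / _ Z: fires at position(s) 10: mogeonizodgr
2. o -> e, u -> i / F C0 _: fires at position(s) 5, 9: mogeenizedgr
3. 0 -> a / C _ C #: inserts after position(s) 11: mogeenizedgar
surface: mogeenizedgar

cell GRD=so, ASPECT=fe, SUR=un:
underlying: moge-m-de-gr
1. f -> v, k -> g, s -> z, t -> d / _ Z: no change
2. o -> e, u -> i / F C0 _: no change
3. 0 -> a / C _ C #: inserts after position(s) 8: mogemdegar
surface: mogemdegar

cell GRD=lu, ASPECT=fe, SUR=un:
underlying: moge-oni-de-gr
1. f -> v, k -> g, s -> z, t -> d / _ Z: no change
2. o -> e, u -> i / F C0 _: fires at position(s) 5: mogeenidegr
3. 0 -> a / C _ C #: inserts after position(s) 10: mogeenidegar
surface: mogeenidegar

cell GRD=lu, ASPECT=ak, SUR=fe:
underlying: moge-oni-kg-za
1. f -> v, k -> g, s -> z, t -> d / _ Z: fires at position(s) 8: mogeoniggza
2. o -> e, u -> i / F C0 _: fires at position(s) 5: mogeeniggza
3. 0 -> a / C _ C #: no change
surface: mogeeniggza


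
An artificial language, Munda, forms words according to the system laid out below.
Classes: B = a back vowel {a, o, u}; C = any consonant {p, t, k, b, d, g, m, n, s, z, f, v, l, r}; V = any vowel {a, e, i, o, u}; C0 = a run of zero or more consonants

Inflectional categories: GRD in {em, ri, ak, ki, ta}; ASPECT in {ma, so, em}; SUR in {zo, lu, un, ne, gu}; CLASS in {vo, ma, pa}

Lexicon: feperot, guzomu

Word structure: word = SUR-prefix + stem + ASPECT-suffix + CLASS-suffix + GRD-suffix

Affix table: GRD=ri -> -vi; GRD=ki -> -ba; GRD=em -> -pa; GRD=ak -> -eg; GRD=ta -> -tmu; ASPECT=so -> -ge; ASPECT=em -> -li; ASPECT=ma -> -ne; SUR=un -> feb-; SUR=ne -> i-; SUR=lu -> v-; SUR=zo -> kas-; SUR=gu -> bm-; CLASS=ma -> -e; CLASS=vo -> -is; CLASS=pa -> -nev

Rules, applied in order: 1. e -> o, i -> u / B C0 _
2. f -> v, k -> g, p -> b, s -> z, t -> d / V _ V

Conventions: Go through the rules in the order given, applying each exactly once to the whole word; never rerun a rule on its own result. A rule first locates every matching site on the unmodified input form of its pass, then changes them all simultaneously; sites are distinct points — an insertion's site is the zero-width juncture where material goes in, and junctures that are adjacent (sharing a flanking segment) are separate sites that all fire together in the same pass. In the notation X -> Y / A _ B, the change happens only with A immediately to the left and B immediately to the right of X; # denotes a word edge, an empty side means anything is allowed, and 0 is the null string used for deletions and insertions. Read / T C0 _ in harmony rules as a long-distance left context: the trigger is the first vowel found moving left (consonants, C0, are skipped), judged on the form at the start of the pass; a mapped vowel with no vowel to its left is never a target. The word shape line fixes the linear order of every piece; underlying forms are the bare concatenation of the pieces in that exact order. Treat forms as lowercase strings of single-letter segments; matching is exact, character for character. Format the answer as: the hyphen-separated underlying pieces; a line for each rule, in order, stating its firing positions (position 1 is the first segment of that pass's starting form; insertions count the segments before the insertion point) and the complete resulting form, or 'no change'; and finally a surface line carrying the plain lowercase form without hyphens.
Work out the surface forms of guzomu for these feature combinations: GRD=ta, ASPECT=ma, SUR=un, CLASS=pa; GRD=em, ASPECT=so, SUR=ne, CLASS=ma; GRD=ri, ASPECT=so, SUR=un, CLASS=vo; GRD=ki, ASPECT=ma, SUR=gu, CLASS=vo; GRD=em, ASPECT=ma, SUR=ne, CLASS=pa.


cell GRD=ta, ASPECT=ma, SUR=un, CLASS=pa:
underlying: feb-guzomu-ne-nev-tmu
1. e -> o, i -> u / B C0 _: fires at position(s) 11: febguzomunonevtmu
2. f -> v, k -> g, p -> b, s -> z, t -> d / V _ V: no change
surface: febguzomunonevtmu

cell GRD=em, ASPECT=so, SUR=ne, CLASS=ma:
underlying: i-guzomu-ge-e-pa
1. e -> o, i -> u / B C0 _: fires at position(s) 9: iguzomugoepa
2. f -> v, k -> g, p -> b, s -> z, t -> d / V _ V: fires at position(s) 11: iguzomugoeba
surface: iguzomugoeba

cell GRD=ri, ASPECT=so, SUR=un, CLASS=vo:
underlying: feb-guzomu-ge-is-vi
1. e -> o, i -> u / B C0 _: fires at position(s) 11: febguzomugoisvi
2. f -> v, k -> g, p -> b, s -> z, t -> d / V _ V: no change
surface: febguzomugoisvi

cell GRD=ki, ASPECT=ma, SUR=gu, CLASS=vo:
underlying: bm-guzomu-ne-is-ba
1. e -> o, i -> u / B C0 _: fires at position(s) 10: bmguzomunoisba
2. f -> v, k -> g, p -> b, s -> z, t -> d / V _ V: no change
surface: bmguzomunoisba

cell GRD=em, ASPECT=ma, SUR=ne, CLASS=pa:
underlying: i-guzomu-ne-nev-pa
1. e -> o, i -> u / B C0 _: fires at position(s) 9: iguzomunonevpa
2. f -> v, k -> g, p -> b, s -> z, t -> d / V _ V: no change
surface: iguzomunonevpa


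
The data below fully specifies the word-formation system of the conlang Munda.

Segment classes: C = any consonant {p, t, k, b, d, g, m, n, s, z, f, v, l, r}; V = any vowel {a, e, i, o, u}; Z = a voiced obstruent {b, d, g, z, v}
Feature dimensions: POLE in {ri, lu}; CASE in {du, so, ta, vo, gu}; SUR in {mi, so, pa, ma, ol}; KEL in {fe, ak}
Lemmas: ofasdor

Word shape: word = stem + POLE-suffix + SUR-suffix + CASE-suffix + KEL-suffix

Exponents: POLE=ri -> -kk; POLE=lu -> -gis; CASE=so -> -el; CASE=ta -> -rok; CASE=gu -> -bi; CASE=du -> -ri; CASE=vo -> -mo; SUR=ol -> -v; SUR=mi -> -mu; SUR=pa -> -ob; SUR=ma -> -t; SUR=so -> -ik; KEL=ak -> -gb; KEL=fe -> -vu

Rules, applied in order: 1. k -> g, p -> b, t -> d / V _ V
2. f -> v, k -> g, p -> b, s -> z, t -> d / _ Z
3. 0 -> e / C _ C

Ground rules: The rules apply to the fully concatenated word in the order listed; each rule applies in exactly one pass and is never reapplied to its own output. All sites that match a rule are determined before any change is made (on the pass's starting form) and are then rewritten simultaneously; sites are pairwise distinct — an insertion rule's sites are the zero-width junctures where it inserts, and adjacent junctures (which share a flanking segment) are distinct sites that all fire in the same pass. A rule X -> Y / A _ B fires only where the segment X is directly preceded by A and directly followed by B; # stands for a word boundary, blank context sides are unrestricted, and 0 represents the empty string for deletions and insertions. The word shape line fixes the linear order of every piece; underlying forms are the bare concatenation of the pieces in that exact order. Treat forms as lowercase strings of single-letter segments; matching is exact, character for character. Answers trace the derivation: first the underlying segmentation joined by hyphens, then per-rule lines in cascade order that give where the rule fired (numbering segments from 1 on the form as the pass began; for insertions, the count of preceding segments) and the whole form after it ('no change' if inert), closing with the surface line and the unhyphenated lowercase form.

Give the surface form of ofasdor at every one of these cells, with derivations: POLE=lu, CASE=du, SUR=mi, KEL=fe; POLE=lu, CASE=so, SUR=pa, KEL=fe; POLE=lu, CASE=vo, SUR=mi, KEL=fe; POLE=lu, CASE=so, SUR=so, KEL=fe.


cell POLE=lu, CASE=du, SUR=mi, KEL=fe:
underlying: ofasdor-gis-mu-ri-vu
1. k -> g, p -> b, t -> d / V _ V: no change
2. f -> v, k -> g, p -> b, s -> z, t -> d / _ Z: fires at position(s) 4: ofazdorgismurivu
3. 0 -> e / C _ C: inserts after position(s) 4, 7, 10: ofazedoregisemurivu
surface: ofazedoregisemurivu

cell POLE=lu, CASE=so, SUR=pa, KEL=fe:
underlying: ofasdor-gis-ob-el-vu
1. k -> g, p -> b, t -> d / V _ V: no change
2. f -> v, k -> g, p -> b, s -> z, t -> d / _ Z: fires at position(s) 4: ofazdorgisobelvu
3. 0 -> e / C _ C: inserts after position(s) 4, 7, 14: ofazedoregisobelevu
surface: ofazedoregisobelevu

cell POLE=lu, CASE=vo, SUR=mi, KEL=fe:
underlying: ofasdor-gis-mu-mo-vu
1. k -> g, p -> b, t -> d / V _ V: no change
2. f -> v, k -> g, p -> b, s -> z, t -> d / _ Z: fires at position(s) 4: ofazdorgismumovu
3. 0 -> e / C _ C: inserts after position(s) 4, 7, 10: ofazedoregisemumovu
surface: ofazedoregisemumovu

cell POLE=lu, CASE=so, SUR=so, KEL=fe:
underlying: ofasdor-gis-ik-el-vu
1. k -> g, p -> b, t -> d / V _ V: fires at position(s) 12: ofasdorgisigelvu
2. f -> v, k -> g, p -> b, s -> z, t -> d / _ Z: fires at position(s) 4: ofazdorgisigelvu
3. 0 -> e / C _ C: inserts after position(s) 4, 7, 14: ofazedoregisigelevu
surface: ofazedoregisigelevu


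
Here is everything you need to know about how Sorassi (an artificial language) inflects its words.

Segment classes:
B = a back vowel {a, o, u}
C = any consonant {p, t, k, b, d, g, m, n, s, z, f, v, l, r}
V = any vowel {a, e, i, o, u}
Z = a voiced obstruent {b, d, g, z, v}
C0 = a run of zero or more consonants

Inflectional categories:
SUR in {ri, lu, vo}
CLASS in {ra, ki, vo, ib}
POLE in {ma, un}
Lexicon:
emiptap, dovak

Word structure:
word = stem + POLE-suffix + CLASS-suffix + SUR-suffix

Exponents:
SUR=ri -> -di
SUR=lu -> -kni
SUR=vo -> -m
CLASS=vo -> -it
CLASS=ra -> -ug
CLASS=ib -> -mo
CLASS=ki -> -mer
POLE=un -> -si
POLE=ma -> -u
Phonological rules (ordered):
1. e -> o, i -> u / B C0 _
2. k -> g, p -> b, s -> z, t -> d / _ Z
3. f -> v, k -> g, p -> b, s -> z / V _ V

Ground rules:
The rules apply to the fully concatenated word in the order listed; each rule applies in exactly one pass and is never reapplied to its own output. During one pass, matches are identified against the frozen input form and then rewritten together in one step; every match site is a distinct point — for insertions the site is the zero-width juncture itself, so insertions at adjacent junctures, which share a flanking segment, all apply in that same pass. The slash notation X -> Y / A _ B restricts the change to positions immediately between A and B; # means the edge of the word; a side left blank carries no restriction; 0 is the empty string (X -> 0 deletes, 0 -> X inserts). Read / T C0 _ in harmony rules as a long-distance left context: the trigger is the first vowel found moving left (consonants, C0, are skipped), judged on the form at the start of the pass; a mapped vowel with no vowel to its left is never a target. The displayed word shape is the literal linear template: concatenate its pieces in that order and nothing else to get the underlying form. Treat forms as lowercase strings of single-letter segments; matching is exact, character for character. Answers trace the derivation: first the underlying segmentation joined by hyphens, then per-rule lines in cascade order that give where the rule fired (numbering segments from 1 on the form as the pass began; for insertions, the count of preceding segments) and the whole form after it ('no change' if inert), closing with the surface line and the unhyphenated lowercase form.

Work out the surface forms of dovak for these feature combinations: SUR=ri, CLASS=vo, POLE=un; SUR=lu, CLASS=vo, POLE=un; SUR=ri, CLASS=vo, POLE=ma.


cell SUR=ri, CLASS=vo, POLE=un:
underlying: dovak-si-it-di
1. e -> o, i -> u / B C0 _: fires at position(s) 7: dovaksuitdi
2. k -> g, p -> b, s -> z, t -> d / _ Z: fires at position(s) 9: dovaksuiddi
3. f -> v, k -> g, p -> b, s -> z / V _ V: no change
surface: dovaksuiddi

cell SUR=lu, CLASS=vo, POLE=un:
underlying: dovak-si-it-kni
1. e -> o, i -> u / B C0 _: fires at position(s) 7: dovaksuitkni
2. k -> g, p -> b, s -> z, t -> d / _ Z: no change
3. f -> v, k -> g, p -> b, s -> z / V _ V: no change
surface: dovaksuitkni

cell SUR=ri, CLASS=vo, POLE=ma:
underlying: dovak-u-it-di
1. e -> o, i -> u / B C0 _: fires at position(s) 7: dovakuutdi
2. k -> g, p -> b, s -> z, t -> d / _ Z: fires at position(s) 8: dovakuuddi
3. f -> v, k -> g, p -> b, s -> z / V _ V: fires at position(s) 5: dovaguuddi
surface: dovaguuddi


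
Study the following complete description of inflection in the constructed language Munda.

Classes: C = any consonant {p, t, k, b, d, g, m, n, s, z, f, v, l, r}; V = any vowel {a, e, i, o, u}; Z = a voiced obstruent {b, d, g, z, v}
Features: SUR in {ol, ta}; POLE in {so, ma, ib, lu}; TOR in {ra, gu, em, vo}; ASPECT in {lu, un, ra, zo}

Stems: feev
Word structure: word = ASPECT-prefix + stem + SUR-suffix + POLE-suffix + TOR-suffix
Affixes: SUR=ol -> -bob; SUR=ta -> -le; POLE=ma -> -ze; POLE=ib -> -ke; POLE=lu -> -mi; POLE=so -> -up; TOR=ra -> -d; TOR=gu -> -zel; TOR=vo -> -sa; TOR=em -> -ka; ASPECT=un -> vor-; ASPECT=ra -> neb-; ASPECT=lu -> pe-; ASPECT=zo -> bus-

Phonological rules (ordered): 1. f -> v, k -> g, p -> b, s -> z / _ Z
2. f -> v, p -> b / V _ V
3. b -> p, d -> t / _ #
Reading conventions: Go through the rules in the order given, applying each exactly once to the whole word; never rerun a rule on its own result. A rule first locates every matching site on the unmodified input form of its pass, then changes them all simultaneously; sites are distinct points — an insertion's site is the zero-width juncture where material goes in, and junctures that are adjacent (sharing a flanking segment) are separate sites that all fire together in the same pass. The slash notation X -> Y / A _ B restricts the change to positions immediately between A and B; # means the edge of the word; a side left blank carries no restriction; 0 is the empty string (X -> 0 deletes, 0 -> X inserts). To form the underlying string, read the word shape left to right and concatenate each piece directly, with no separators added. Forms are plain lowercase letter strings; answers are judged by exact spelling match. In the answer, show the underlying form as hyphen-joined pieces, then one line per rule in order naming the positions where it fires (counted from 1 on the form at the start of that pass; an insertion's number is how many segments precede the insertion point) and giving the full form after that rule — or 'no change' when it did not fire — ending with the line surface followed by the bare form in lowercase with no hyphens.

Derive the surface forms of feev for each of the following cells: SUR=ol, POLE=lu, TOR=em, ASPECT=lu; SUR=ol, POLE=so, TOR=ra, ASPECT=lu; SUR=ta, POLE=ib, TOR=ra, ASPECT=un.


cell SUR=ol, POLE=lu, TOR=em, ASPECT=lu:
underlying: pe-feev-bob-mi-ka
1. f -> v, k -> g, p -> b, s -> z / _ Z: no change
2. f -> v, p -> b / V _ V: fires at position(s) 3: peveevbobmika
3. b -> p, d -> t / _ #: no change
surface: peveevbobmika

cell SUR=ol, POLE=so, TOR=ra, ASPECT=lu:
underlying: pe-feev-bob-up-d
1. f -> v, k -> g, p -> b, s -> z / _ Z: fires at position(s) 11: pefeevbobubd
2. f -> v, p -> b / V _ V: fires at position(s) 3: peveevbobubd
3. b -> p, d -> t / _ #: fires at position(s) 12: peveevbobubt
surface: peveevbobubt

cell SUR=ta, POLE=ib, TOR=ra, ASPECT=un:
underlying: vor-feev-le-ke-d
1. f -> v, k -> g, p -> b, s -> z / _ Z: no change
2. f -> v, p -> b / V _ V: no change
3. b -> p, d -> t / _ #: fires at position(s) 12: vorfeevleket
surface: vorfeevleket


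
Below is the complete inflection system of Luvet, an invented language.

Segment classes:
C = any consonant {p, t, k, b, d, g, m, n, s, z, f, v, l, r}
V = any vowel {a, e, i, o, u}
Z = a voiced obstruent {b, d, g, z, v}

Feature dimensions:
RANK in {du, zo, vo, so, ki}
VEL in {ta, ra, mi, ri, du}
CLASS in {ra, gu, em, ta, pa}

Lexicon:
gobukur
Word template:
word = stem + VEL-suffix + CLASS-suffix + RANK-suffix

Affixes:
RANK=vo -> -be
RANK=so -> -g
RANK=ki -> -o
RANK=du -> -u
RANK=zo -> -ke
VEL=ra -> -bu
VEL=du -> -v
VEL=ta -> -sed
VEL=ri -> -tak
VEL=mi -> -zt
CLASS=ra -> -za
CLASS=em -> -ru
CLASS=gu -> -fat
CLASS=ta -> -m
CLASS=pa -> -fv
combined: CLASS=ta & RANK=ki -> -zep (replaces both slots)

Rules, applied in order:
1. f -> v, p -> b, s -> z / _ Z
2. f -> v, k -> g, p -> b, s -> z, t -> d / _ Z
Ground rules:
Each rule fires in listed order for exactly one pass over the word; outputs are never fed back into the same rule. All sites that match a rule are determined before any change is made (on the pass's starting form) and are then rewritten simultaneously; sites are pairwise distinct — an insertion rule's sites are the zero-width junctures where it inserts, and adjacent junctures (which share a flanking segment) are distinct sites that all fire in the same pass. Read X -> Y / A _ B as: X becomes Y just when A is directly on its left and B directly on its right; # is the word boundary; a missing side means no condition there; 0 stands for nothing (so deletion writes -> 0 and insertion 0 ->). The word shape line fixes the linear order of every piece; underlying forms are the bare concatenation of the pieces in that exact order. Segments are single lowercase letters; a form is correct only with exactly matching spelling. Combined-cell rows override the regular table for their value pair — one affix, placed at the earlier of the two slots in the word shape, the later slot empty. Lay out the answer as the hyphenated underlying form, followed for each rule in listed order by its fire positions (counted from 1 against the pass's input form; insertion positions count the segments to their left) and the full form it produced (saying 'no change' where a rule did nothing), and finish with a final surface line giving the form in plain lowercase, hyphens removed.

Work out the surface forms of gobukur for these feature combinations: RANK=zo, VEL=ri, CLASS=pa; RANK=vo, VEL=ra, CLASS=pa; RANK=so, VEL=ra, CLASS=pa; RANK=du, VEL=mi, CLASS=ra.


cell RANK=zo, VEL=ri, CLASS=pa:
underlying: gobukur-tak-fv-ke
1. f -> v, p -> b, s -> z / _ Z: fires at position(s) 11: gobukurtakvvke
2. f -> v, k -> g, p -> b, s -> z, t -> d / _ Z: fires at position(s) 10: gobukurtagvvke
surface: gobukurtagvvke

cell RANK=vo, VEL=ra, CLASS=pa:
underlying: gobukur-bu-fv-be
1. f -> v, p -> b, s -> z / _ Z: fires at position(s) 10: gobukurbuvvbe
2. f -> v, k -> g, p -> b, s -> z, t -> d / _ Z: no change
surface: gobukurbuvvbe

cell RANK=so, VEL=ra, CLASS=pa:
underlying: gobukur-bu-fv-g
1. f -> v, p -> b, s -> z / _ Z: fires at position(s) 10: gobukurbuvvg
2. f -> v, k -> g, p -> b, s -> z, t -> d / _ Z: no change
surface: gobukurbuvvg

cell RANK=du, VEL=mi, CLASS=ra:
underlying: gobukur-zt-za-u
1. f -> v, p -> b, s -> z / _ Z: no change
2. f -> v, k -> g, p -> b, s -> z, t -> d / _ Z: fires at position(s) 9: gobukurzdzau
surface: gobukurzdzau


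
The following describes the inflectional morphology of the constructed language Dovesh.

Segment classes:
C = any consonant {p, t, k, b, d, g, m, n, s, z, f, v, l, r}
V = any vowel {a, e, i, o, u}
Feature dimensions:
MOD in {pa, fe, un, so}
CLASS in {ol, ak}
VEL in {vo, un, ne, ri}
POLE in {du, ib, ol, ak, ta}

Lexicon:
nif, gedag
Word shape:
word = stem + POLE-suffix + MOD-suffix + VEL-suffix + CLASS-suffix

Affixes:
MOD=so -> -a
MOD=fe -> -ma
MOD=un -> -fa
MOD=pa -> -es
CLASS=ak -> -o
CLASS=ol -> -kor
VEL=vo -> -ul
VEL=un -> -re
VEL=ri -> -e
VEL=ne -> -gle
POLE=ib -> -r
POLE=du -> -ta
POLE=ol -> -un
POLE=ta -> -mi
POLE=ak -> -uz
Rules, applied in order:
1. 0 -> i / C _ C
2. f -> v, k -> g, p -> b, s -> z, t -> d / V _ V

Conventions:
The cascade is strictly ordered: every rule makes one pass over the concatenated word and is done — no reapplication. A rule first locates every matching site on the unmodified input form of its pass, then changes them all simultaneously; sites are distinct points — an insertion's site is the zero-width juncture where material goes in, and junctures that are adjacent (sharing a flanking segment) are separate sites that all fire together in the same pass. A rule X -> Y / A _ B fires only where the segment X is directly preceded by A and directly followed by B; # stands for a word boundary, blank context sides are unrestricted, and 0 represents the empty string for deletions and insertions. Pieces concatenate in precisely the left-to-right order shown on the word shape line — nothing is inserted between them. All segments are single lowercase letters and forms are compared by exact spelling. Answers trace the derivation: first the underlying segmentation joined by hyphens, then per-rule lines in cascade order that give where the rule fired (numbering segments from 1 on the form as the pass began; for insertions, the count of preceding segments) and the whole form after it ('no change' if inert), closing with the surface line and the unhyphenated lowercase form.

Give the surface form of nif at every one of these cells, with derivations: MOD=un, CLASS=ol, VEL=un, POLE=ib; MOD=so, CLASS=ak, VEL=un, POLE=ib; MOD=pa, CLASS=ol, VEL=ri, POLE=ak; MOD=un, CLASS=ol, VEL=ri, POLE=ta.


cell MOD=un, CLASS=ol, VEL=un, POLE=ib:
underlying: nif-r-fa-re-kor
1. 0 -> i / C _ C: inserts after position(s) 3, 4: nifirifarekor
2. f -> v, k -> g, p -> b, s -> z, t -> d / V _ V: fires at position(s) 3, 7, 11: nivirivaregor
surface: nivirivaregor

cell MOD=so, CLASS=ak, VEL=un, POLE=ib:
underlying: nif-r-a-re-o
1. 0 -> i / C _ C: inserts after position(s) 3: nifirareo
2. f -> v, k -> g, p -> b, s -> z, t -> d / V _ V: fires at position(s) 3: nivirareo
surface: nivirareo

cell MOD=pa, CLASS=ol, VEL=ri, POLE=ak:
underlying: nif-uz-es-e-kor
1. 0 -> i / C _ C: no change
2. f -> v, k -> g, p -> b, s -> z, t -> d / V _ V: fires at position(s) 3, 7, 9: nivuzezegor
surface: nivuzezegor

cell MOD=un, CLASS=ol, VEL=ri, POLE=ta:
underlying: nif-mi-fa-e-kor
1. 0 -> i / C _ C: inserts after position(s) 3: nifimifaekor
2. f -> v, k -> g, p -> b, s -> z, t -> d / V _ V: fires at position(s) 3, 7, 10: nivimivaegor
surface: nivimivaegor


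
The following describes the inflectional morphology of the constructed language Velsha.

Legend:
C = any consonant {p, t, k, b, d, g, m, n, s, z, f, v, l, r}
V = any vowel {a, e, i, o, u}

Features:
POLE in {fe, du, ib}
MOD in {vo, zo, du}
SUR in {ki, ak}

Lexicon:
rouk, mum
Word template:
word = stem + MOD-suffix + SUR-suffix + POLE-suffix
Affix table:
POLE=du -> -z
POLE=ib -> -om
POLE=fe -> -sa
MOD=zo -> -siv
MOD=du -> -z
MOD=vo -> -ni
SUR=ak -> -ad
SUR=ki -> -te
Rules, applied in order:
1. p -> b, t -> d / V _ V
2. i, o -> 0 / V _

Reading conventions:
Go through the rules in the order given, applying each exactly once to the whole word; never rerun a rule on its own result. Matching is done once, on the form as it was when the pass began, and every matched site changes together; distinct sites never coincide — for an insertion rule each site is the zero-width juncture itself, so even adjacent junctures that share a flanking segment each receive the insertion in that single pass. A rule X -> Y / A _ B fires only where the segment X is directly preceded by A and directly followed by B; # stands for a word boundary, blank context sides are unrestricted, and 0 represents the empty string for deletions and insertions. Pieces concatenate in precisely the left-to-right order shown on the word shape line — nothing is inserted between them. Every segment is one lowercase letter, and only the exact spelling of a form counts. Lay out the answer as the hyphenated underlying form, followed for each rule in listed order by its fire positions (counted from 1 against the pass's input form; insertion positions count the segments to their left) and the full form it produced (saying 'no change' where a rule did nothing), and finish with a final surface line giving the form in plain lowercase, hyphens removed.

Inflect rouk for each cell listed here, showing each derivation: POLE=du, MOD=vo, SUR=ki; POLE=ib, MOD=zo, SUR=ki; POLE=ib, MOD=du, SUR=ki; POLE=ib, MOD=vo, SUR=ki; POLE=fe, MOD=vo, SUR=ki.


cell POLE=du, MOD=vo, SUR=ki:
underlying: rouk-ni-te-z
1. p -> b, t -> d / V _ V: fires at position(s) 7: rouknidez
2. i, o -> 0 / V _: no change
surface: rouknidez

cell POLE=ib, MOD=zo, SUR=ki:
underlying: rouk-siv-te-om
1. p -> b, t -> d / V _ V: no change
2. i, o -> 0 / V _: fires at position(s) 10: rouksivtem
surface: rouksivtem

cell POLE=ib, MOD=du, SUR=ki:
underlying: rouk-z-te-om
1. p -> b, t -> d / V _ V: no change
2. i, o -> 0 / V _: fires at position(s) 8: roukztem
surface: roukztem

cell POLE=ib, MOD=vo, SUR=ki:
underlying: rouk-ni-te-om
1. p -> b, t -> d / V _ V: fires at position(s) 7: rouknideom
2. i, o -> 0 / V _: fires at position(s) 9: rouknidem
surface: rouknidem

cell POLE=fe, MOD=vo, SUR=ki:
underlying: rouk-ni-te-sa
1. p -> b, t -> d / V _ V: fires at position(s) 7: rouknidesa
2. i, o -> 0 / V _: no change
surface: rouknidesa


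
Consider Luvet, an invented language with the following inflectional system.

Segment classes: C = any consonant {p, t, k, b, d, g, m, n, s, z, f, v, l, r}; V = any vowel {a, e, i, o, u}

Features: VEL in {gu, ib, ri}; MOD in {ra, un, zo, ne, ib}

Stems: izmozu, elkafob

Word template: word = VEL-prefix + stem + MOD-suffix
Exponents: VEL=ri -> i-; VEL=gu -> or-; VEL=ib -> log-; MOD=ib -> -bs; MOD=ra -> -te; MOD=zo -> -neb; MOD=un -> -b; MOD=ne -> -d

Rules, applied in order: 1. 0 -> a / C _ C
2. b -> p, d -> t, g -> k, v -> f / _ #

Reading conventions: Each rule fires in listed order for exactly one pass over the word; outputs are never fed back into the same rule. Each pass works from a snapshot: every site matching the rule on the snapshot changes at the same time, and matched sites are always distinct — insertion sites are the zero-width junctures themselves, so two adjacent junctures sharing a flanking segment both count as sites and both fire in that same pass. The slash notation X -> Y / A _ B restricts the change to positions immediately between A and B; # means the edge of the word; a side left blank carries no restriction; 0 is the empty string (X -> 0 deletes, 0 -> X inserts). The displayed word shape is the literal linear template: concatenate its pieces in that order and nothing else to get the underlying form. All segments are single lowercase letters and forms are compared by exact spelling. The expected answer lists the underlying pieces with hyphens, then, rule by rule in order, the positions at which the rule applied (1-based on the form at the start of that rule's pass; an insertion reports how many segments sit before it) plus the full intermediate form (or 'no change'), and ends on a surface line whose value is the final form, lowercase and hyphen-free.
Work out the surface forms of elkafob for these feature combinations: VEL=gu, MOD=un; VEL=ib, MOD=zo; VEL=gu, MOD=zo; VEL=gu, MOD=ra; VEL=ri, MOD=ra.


cell VEL=gu, MOD=un:
underlying: or-elkafob-b
1. 0 -> a / C _ C: inserts after position(s) 4, 9: orelakafobab
2. b -> p, d -> t, g -> k, v -> f / _ #: fires at position(s) 12: orelakafobap
surface: orelakafobap

cell VEL=ib, MOD=zo:
underlying: log-elkafob-neb
1. 0 -> a / C _ C: inserts after position(s) 5, 10: logelakafobaneb
2. b -> p, d -> t, g -> k, v -> f / _ #: fires at position(s) 15: logelakafobanep
surface: logelakafobanep

cell VEL=gu, MOD=zo:
underlying: or-elkafob-neb
1. 0 -> a / C _ C: inserts after position(s) 4, 9: orelakafobaneb
2. b -> p, d -> t, g -> k, v -> f / _ #: fires at position(s) 14: orelakafobanep
surface: orelakafobanep

cell VEL=gu, MOD=ra:
underlying: or-elkafob-te
1. 0 -> a / C _ C: inserts after position(s) 4, 9: orelakafobate
2. b -> p, d -> t, g -> k, v -> f / _ #: no change
surface: orelakafobate

cell VEL=ri, MOD=ra:
underlying: i-elkafob-te
1. 0 -> a / C _ C: inserts after position(s) 3, 8: ielakafobate
2. b -> p, d -> t, g -> k, v -> f / _ #: no change
surface: ielakafobate


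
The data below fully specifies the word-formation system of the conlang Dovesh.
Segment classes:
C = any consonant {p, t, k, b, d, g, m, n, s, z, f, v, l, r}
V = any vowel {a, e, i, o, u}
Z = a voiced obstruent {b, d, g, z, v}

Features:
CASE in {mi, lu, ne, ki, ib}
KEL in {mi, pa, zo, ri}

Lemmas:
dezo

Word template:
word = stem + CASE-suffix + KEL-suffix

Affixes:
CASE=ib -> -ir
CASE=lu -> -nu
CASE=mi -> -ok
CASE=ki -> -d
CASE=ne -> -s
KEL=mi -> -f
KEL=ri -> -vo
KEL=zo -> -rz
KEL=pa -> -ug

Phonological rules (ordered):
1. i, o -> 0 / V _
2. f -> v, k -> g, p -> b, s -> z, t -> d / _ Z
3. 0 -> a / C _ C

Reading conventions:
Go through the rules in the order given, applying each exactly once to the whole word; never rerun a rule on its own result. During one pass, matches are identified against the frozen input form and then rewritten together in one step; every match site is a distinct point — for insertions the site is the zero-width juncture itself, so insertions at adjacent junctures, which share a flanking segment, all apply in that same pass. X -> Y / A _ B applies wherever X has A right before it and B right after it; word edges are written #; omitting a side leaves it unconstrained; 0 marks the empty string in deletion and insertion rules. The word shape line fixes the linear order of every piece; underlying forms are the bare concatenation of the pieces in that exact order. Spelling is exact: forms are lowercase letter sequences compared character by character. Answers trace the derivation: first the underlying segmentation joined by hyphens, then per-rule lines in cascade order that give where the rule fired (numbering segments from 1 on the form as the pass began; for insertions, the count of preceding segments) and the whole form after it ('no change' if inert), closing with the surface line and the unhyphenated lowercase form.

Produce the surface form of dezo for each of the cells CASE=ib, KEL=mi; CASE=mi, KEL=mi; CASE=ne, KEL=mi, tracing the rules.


cell CASE=ib, KEL=mi:
underlying: dezo-ir-f
1. i, o -> 0 / V _: fires at position(s) 5: dezorf
2. f -> v, k -> g, p -> b, s -> z, t -> d / _ Z: no change
3. 0 -> a / C _ C: inserts after position(s) 5: dezoraf
surface: dezoraf

cell CASE=mi, KEL=mi:
underlying: dezo-ok-f
1. i, o -> 0 / V _: fires at position(s) 5: dezokf
2. f -> v, k -> g, p -> b, s -> z, t -> d / _ Z: no change
3. 0 -> a / C _ C: inserts after position(s) 5: dezokaf
surface: dezokaf

cell CASE=ne, KEL=mi:
underlying: dezo-s-f
1. i, o -> 0 / V _: no change
2. f -> v, k -> g, p -> b, s -> z, t -> d / _ Z: no change
3. 0 -> a / C _ C: inserts after position(s) 5: dezosaf
surface: dezosaf
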